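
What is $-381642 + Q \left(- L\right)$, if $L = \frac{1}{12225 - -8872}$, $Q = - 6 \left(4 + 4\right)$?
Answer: $- \frac{8051501226}{21097} \approx -3.8164 \cdot 10^{5}$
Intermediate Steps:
$Q = -48$ ($Q = \left(-6\right) 8 = -48$)
$L = \frac{1}{21097}$ ($L = \frac{1}{12225 + 8872} = \frac{1}{21097} \approx 4.74 \cdot 10^{-5}$)
$-381642 + Q \left(- L\right) = -381642 - 48 \left(\left(-1\right) \frac{1}{21097}\right) = -381642 - - \frac{48}{21097} = -381642 + \frac{48}{21097} = - \frac{8051501226}{21097}$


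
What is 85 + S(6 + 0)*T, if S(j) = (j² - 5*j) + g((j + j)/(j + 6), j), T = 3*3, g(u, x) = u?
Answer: 148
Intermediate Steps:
T = 9
S(j) = j² - 5*j + 2*j/(6 + j) (S(j) = (j² - 5*j) + (j + j)/(j + 6) = (j² - 5*j) + (2*j)/(6 + j) = (j² - 5*j) + 2*j/(6 + j) = j² - 5*j + 2*j/(6 + j))
85 + S(6 + 0)*T = 85 + ((6 + 0)*(-28 + (6 + 0) + (6 + 0)²)/(6 + (6 + 0)))*9 = 85 + (6*(-28 + 6 + 6²)/(6 + 6))*9 = 85 + (6*(-28 + 6 + 36)/12)*9 = 85 + (6*(1/12)*14)*9 = 85 + 7*9 = 85 + 63 = 148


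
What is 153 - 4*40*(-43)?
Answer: 7033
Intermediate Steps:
153 - 4*40*(-43) = 153 - 160*(-43) = 153 + 6880 = 7033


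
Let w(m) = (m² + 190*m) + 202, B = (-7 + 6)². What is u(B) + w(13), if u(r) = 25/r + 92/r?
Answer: 2958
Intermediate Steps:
B = 1 (B = (-1)² = 1)
w(m) = 202 + m² + 190*m
u(r) = 117/r
u(B) + w(13) = 117/1 + (202 + 13² + 190*13) = 117*1 + (202 + 169 + 2470) = 117 + 2841 = 2958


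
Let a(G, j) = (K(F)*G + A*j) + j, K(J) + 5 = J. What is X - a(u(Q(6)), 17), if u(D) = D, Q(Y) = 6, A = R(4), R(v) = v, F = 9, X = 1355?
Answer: 1246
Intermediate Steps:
K(J) = -5 + J
A = 4
a(G, j) = 4*G + 5*j (a(G, j) = ((-5 + 9)*G + 4*j) + j = (4*G + 4*j) + j = 4*G + 5*j)
X - a(u(Q(6)), 17) = 1355 - (4*6 + 5*17) = 1355 - (24 + 85) = 1355 - 1*109 = 1355 - 109 = 1246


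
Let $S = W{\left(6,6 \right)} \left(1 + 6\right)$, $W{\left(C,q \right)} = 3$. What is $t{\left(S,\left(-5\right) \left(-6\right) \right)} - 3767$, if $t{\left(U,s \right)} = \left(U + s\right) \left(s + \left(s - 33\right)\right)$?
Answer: $-2390$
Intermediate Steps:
$S = 21$ ($S = 3 \left(1 + 6\right) = 3 \cdot 7 = 21$)
$t{\left(U,s \right)} = \left(-33 + 2 s\right) \left(U + s\right)$ ($t{\left(U,s \right)} = \left(U + s\right) \left(s + \left(s - 33\right)\right) = \left(U + s\right) \left(s + \left(-33 + s\right)\right) = \left(U + s\right) \left(-33 + 2 s\right) = \left(-33 + 2 s\right) \left(U + s\right)$)
$t{\left(S,\left(-5\right) \left(-6\right) \right)} - 3767 = \left(\left(-33\right) 21 - 33 \left(\left(-5\right) \left(-6\right)\right) + 2 \left(\left(-5\right) \left(-6\right)\right)^{2} + 2 \cdot 21 \left(\left(-5\right) \left(-6\right)\right)\right) - 3767 = \left(-693 - 990 + 2 \cdot 30^{2} + 2 \cdot 21 \cdot 30\right) - 3767 = \left(-693 - 990 + 2 \cdot 900 + 1260\right) - 3767 = \left(-693 - 990 + 1800 + 1260\right) - 3767 = 1377 - 3767 = -2390$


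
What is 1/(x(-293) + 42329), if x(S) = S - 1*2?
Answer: 1/42034 ≈ 2.3790e-5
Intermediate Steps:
x(S) = -2 + S (x(S) = S - 2 = -2 + S)
1/(x(-293) + 42329) = 1/((-2 - 293) + 42329) = 1/(-295 + 42329) = 1/42034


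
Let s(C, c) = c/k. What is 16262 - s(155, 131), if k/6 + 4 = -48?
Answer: 5073875/312 ≈ 16262.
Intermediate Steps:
k = -312 (k = -24 + 6*(-48) = -24 - 288 = -312)
s(C, c) = -c/312 (s(C, c) = c/(-312) = c*(-1/312) = -c/312)
16262 - s(155, 131) = 16262 - (-1)*131/312 = 16262 - 1*(-131/312) = 16262 + 131/312 = 5073875/312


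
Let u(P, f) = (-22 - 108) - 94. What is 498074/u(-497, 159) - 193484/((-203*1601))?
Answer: -11559443129/5200048 ≈ -2222.9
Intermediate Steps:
u(P, f) = -224 (u(P, f) = -130 - 94 = -224)
498074/u(-497, 159) - 193484/((-203*1601)) = 498074/(-224) - 193484/((-203*1601)) = 498074*(-1/224) - 193484/(-325003) = -249037/112 - 193484*(-1/325003) = -249037/112 + 193484/325003 = -11559443129/5200048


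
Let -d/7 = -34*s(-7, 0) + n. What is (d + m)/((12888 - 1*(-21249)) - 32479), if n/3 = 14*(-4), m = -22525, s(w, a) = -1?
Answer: -21587/1658 ≈ -13.020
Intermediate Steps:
n = -168 (n = 3*(14*(-4)) = 3*(-56) = -168)
d = 938 (d = -7*(-34*(-1) - 168) = -7*(34 - 168) = -7*(-134) = 938)
(d + m)/((12888 - 1*(-21249)) - 32479) = (938 - 22525)/((12888 - 1*(-21249)) - 32479) = -21587/((12888 + 21249) - 32479) = -21587/(34137 - 32479) = -21587/1658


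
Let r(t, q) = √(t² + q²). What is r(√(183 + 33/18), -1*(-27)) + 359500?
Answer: 359500 + √32898/6 ≈ 3.5953e+5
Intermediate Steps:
r(t, q) = √(q² + t²)
r(√(183 + 33/18), -1*(-27)) + 359500 = √((-1*(-27))² + (√(183 + 33/18))²) + 359500 = √(27² + (√(183 + 33*(1/18)))²) + 359500 = √(729 + (√(183 + 11/6))²) + 359500 = √(729 + (√(1109/6))²) + 359500 = √(729 + (√6654/6)²) + 359500 = √(729 + 1109/6) + 359500 = √(5483/6) + 359500 = √32898/6 + 359500 = 359500 + √32898/6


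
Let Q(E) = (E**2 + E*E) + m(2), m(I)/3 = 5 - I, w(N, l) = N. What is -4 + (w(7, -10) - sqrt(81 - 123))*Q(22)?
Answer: 6835 - 977*I*sqrt(42) ≈ 6835.0 - 6331.7*I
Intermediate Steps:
m(I) = 15 - 3*I (m(I) = 3*(5 - I) = 15 - 3*I)
Q(E) = 9 + 2*E**2 (Q(E) = (E**2 + E*E) + (15 - 3*2) = (E**2 + E**2) + (15 - 6) = 2*E**2 + 9 = 9 + 2*E**2)
-4 + (w(7, -10) - sqrt(81 - 123))*Q(22) = -4 + (7 - sqrt(81 - 123))*(9 + 2*22**2) = -4 + (7 - sqrt(-42))*(9 + 2*484) = -4 + (7 - I*sqrt(42))*(9 + 968) = -4 + (7 - I*sqrt(42))*977 = -4 + (6839 - 977*I*sqrt(42)) = 6835 - 977*I*sqrt(42)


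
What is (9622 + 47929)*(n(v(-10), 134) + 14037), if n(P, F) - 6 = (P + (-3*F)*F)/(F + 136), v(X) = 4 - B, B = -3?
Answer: 215111192699/270 ≈ 7.9671e+8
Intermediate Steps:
v(X) = 7 (v(X) = 4 - 1*(-3) = 4 + 3 = 7)
n(P, F) = 6 + (P - 3*F²)/(136 + F) (n(P, F) = 6 + (P + (-3*F)*F)/(F + 136) = 6 + (P - 3*F²)/(136 + F))
(9622 + 47929)*(n(v(-10), 134) + 14037) = (9622 + 47929)*((816 + 7 - 3*134² + 6*134)/(136 + 134) + 14037) = 57551*((816 + 7 - 3*17956 + 804)/270 + 14037) = 57551*((816 + 7 - 53868 + 804)/270 + 14037) = 57551*((1/270)*(-52241) + 14037) = 57551*(-52241/270 + 14037) = 57551*(3737749/270) = 215111192699/270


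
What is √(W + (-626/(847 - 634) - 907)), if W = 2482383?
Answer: √112581951306/213 ≈ 1575.3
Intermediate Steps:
√(W + (-626/(847 - 634) - 907)) = √(2482383 + (-626/(847 - 634) - 907)) = √(2482383 + (-626/213 - 907)) = √(2482383 - 193817/213) = √(528553762/213) = √112581951306/213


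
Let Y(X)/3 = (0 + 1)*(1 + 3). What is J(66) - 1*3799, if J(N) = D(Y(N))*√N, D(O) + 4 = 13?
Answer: -3799 + 9*√66 ≈ -3725.9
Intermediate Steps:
Y(X) = 12 (Y(X) = 3*((0 + 1)*(1 + 3)) = 3*(1*4) = 3*4 = 12)
D(O) = 9 (D(O) = -4 + 13 = 9)
J(N) = 9*√N
J(66) - 1*3799 = 9*√66 - 1*3799 = 9*√66 - 3799 = -3799 + 9*√66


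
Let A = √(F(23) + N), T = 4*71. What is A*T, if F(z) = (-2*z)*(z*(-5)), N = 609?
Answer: 284*√5899 ≈ 21813.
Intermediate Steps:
F(z) = 10*z² (F(z) = (-2*z)*(-5*z) = 10*z²)
T = 284
A = √5899 (A = √(10*23² + 609) = √(10*529 + 609) = √(5290 + 609) = √5899 ≈ 76.805)
A*T = √5899*284 = 284*√5899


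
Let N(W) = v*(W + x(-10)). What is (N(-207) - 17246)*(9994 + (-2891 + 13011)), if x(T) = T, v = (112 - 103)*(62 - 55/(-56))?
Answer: -11283964057/4 ≈ -2.8210e+9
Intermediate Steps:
v = 31743/56 (v = 9*(62 - 55*(-1/56)) = 9*(62 + 55/56) = 9*(3527/56) = 31743/56 ≈ 566.84)
N(W) = -158715/28 + 31743*W/56 (N(W) = 31743*(W - 10)/56 = 31743*(-10 + W)/56 = -158715/28 + 31743*W/56)
(N(-207) - 17246)*(9994 + (-2891 + 13011)) = ((-158715/28 + (31743/56)*(-207)) - 17246)*(9994 + (-2891 + 13011)) = ((-158715/28 - 6570801/56) - 17246)*(9994 + 10120) = (-984033/8 - 17246)*20114 = -1122001/8*20114 = -11283964057/4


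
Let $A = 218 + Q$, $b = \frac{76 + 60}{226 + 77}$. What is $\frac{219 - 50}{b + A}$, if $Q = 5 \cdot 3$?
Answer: $\frac{51207}{70735} \approx 0.72393$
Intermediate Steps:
$Q = 15$
$b = \frac{136}{303} \approx 0.44884$
$A = 233$ ($A = 218 + 15 = 233$)
$\frac{219 - 50}{b + A} = \frac{219 - 50}{\frac{136}{303} + 233} = \frac{169}{\frac{70735}{303}} = 169 \cdot \frac{303}{70735} = \frac{51207}{70735}$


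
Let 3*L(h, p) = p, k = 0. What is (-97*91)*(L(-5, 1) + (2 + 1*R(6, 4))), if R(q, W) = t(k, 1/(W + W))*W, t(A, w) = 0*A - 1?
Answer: 44135/3 ≈ 14712.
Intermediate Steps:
t(A, w) = -1 (t(A, w) = 0 - 1 = -1)
L(h, p) = p/3
R(q, W) = -W
(-97*91)*(L(-5, 1) + (2 + 1*R(6, 4))) = (-97*91)*((⅓)*1 + (2 + 1*(-1*4))) = -8827*(⅓ + (2 + 1*(-4))) = -8827*(⅓ + (2 - 4)) = -8827*(⅓ - 2) = -8827*(-5/3) = 44135/3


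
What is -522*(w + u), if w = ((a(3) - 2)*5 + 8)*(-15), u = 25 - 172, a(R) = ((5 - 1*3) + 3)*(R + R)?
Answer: 1235574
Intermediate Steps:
a(R) = 10*R (a(R) = ((5 - 3) + 3)*(2*R) = (2 + 3)*(2*R) = 5*(2*R) = 10*R)
u = -147
w = -2220 (w = ((10*3 - 2)*5 + 8)*(-15) = ((30 - 2)*5 + 8)*(-15) = (28*5 + 8)*(-15) = (140 + 8)*(-15) = 148*(-15) = -2220)
-522*(w + u) = -522*(-2220 - 147) = -522*(-2367) = 1235574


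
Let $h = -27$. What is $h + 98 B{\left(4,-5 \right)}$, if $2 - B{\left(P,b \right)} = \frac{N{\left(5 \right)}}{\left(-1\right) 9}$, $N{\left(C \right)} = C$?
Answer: $\frac{2011}{9} \approx 223.44$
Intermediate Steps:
$B{\left(P,b \right)} = \frac{23}{9}$ ($B{\left(P,b \right)} = 2 - \frac{5}{\left(-1\right) 9} = 2 - \frac{5}{-9} = 2 - 5 \left(- \frac{1}{9}\right) = 2 - - \frac{5}{9} = 2 + \frac{5}{9} = \frac{23}{9}$)
$h + 98 B{\left(4,-5 \right)} = -27 + 98 \cdot \frac{23}{9} = -27 + \frac{2254}{9} = \frac{2011}{9}$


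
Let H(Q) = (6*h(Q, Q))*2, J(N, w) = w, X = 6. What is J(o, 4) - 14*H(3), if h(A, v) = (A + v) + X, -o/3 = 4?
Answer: -2012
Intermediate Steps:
o = -12 (o = -3*4 = -12)
h(A, v) = 6 + A + v (h(A, v) = (A + v) + 6 = 6 + A + v)
H(Q) = 72 + 24*Q (H(Q) = (6*(6 + Q + Q))*2 = (6*(6 + 2*Q))*2 = (36 + 12*Q)*2 = 72 + 24*Q)
J(o, 4) - 14*H(3) = 4 - 14*(72 + 24*3) = 4 - 14*(72 + 72) = 4 - 14*144 = 4 - 2016 = -2012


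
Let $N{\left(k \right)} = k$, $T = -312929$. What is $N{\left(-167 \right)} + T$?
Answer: $-313096$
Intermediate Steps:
$N{\left(-167 \right)} + T = -167 - 312929 = -313096$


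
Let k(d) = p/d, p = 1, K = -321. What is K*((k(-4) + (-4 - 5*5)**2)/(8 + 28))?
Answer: -119947/16 ≈ -7496.7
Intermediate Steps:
k(d) = 1/d
K*((k(-4) + (-4 - 5*5)**2)/(8 + 28)) = -321*(1/(-4) + (-4 - 5*5)**2)/(8 + 28) = -321*(-1/4 + (-4 - 25)**2)/36 = -321*(-1/4 + (-29)**2)/36 = -321*(-1/4 + 841)/36 = -1079523/(4*36) = -321*1121/48 = -119947/16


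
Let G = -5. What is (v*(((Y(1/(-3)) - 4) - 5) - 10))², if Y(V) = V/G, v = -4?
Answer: 1290496/225 ≈ 5735.5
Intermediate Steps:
Y(V) = -V/5 (Y(V) = V/(-5) = V*(-⅕) = -V/5)
(v*(((Y(1/(-3)) - 4) - 5) - 10))² = (-4*(((-⅕/(-3) - 4) - 5) - 10))² = (-4*(((-⅕*(-⅓) - 4) - 5) - 10))² = (-4*(((1/15 - 4) - 5) - 10))² = (-4*((-59/15 - 5) - 10))² = (-4*(-134/15 - 10))² = (-4*(-284/15))² = (1136/15)² = 1290496/225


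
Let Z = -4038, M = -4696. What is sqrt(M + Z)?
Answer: I*sqrt(8734) ≈ 93.456*I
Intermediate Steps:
sqrt(M + Z) = sqrt(-4696 - 4038) = sqrt(-8734) = I*sqrt(8734)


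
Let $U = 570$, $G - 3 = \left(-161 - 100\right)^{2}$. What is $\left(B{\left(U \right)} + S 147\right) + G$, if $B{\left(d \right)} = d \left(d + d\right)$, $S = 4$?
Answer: $718512$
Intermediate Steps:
$G = 68124$ ($G = 3 + \left(-161 - 100\right)^{2} = 3 + \left(-261\right)^{2} = 3 + 68121 = 68124$)
$B{\left(d \right)} = 2 d^{2}$ ($B{\left(d \right)} = d 2 d = 2 d^{2}$)
$\left(B{\left(U \right)} + S 147\right) + G = \left(2 \cdot 570^{2} + 4 \cdot 147\right) + 68124 = \left(2 \cdot 324900 + 588\right) + 68124 = \left(649800 + 588\right) + 68124 = 650388 + 68124 = 718512$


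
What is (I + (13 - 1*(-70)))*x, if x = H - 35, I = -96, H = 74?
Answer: -507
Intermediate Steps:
x = 39 (x = 74 - 35 = 39)
(I + (13 - 1*(-70)))*x = (-96 + (13 - 1*(-70)))*39 = (-96 + (13 + 70))*39 = (-96 + 83)*39 = -13*39 = -507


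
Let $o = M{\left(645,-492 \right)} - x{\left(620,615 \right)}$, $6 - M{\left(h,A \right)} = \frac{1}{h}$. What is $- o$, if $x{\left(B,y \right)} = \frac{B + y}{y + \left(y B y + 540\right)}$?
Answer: $- \frac{60485482508}{10083528165} \approx -5.9984$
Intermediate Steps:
$M{\left(h,A \right)} = 6 - \frac{1}{h}$
$x{\left(B,y \right)} = \frac{B + y}{540 + y + B y^{2}}$ ($x{\left(B,y \right)} = \frac{B + y}{y + \left(B y y + 540\right)} = \frac{B + y}{y + \left(B y^{2} + 540\right)} = \frac{B + y}{y + \left(540 + B y^{2}\right)} = \frac{B + y}{540 + y + B y^{2}}$)
$o = \frac{60485482508}{10083528165}$ ($o = \left(6 - \frac{1}{645}\right) - \frac{620 + 615}{540 + 615 + 620 \cdot 615^{2}} = \left(6 - \frac{1}{645}\right) - \frac{1}{540 + 615 + 620 \cdot 378225} \cdot 1235 = \left(6 - \frac{1}{645}\right) - \frac{1}{540 + 615 + 234499500} \cdot 1235 = \frac{3869}{645} - \frac{1}{234500655} \cdot 1235 = \frac{3869}{645} - \frac{247}{46900131} = \frac{60485482508}{10083528165} \approx 5.9984$)
$- o = \left(-1\right) \frac{60485482508}{10083528165} = - \frac{60485482508}{10083528165}$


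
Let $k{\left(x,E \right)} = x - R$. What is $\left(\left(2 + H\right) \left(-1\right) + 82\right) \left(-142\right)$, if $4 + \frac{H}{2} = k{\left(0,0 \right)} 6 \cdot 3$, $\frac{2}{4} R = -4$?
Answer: $28400$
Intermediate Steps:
$R = -8$ ($R = 2 \left(-4\right) = -8$)
$k{\left(x,E \right)} = 8 + x$ ($k{\left(x,E \right)} = x - -8 = x + 8 = 8 + x$)
$H = 280$ ($H = -8 + 2 \left(8 + 0\right) 6 \cdot 3 = -8 + 2 \cdot 8 \cdot 6 \cdot 3 = -8 + 2 \cdot 48 \cdot 3 = -8 + 2 \cdot 144 = -8 + 288 = 280$)
$\left(\left(2 + H\right) \left(-1\right) + 82\right) \left(-142\right) = \left(\left(2 + 280\right) \left(-1\right) + 82\right) \left(-142\right) = \left(282 \left(-1\right) + 82\right) \left(-142\right) = \left(-282 + 82\right) \left(-142\right) = \left(-200\right) \left(-142\right) = 28400$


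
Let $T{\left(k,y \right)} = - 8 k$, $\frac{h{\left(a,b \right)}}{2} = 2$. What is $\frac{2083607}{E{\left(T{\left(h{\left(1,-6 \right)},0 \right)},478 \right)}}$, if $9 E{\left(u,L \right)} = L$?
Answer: $\frac{18752463}{478} \approx 39231.0$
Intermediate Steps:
$h{\left(a,b \right)} = 4$ ($h{\left(a,b \right)} = 2 \cdot 2 = 4$)
$E{\left(u,L \right)} = \frac{L}{9}$
$\frac{2083607}{E{\left(T{\left(h{\left(1,-6 \right)},0 \right)},478 \right)}} = \frac{2083607}{\frac{1}{9} \cdot 478} = \frac{2083607}{\frac{478}{9}} = 2083607 \cdot \frac{9}{478} = \frac{18752463}{478}$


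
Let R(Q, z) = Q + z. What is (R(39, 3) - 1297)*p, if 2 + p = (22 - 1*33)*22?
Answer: 306220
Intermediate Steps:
p = -244 (p = -2 + (22 - 1*33)*22 = -2 + (22 - 33)*22 = -2 - 11*22 = -2 - 242 = -244)
(R(39, 3) - 1297)*p = ((39 + 3) - 1297)*(-244) = (42 - 1297)*(-244) = -1255*(-244) = 306220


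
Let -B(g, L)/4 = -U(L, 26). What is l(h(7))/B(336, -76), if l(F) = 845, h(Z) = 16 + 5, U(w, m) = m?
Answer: 65/8 ≈ 8.1250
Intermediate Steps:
B(g, L) = 104 (B(g, L) = -(-4)*26 = -4*(-26) = 104)
h(Z) = 21
l(h(7))/B(336, -76) = 845/104 = 845*(1/104) = 65/8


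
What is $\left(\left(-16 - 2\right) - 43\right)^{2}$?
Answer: $3721$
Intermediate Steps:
$\left(\left(-16 - 2\right) - 43\right)^{2} = \left(-18 - 43\right)^{2} = \left(-61\right)^{2} = 3721$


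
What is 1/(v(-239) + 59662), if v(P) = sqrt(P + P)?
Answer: 29831/1779777361 - I*sqrt(478)/3559554722 ≈ 1.6761e-5 - 6.1421e-9*I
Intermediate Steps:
v(P) = sqrt(2)*sqrt(P) (v(P) = sqrt(2*P) = sqrt(2)*sqrt(P))
1/(v(-239) + 59662) = 1/(sqrt(2)*sqrt(-239) + 59662) = 1/(sqrt(2)*(I*sqrt(239)) + 59662) = 1/(I*sqrt(478) + 59662) = 1/(59662 + I*sqrt(478))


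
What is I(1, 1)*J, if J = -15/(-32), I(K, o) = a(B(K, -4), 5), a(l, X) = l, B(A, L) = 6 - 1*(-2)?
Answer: 15/4 ≈ 3.7500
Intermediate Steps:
B(A, L) = 8 (B(A, L) = 6 + 2 = 8)
I(K, o) = 8
J = 15/32 (J = -15*(-1/32) = 15/32 ≈ 0.46875)
I(1, 1)*J = 8*(15/32) = 15/4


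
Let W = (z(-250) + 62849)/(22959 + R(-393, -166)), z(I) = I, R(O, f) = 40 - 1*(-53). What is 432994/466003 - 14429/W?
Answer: -154973558388518/29171321797 ≈ -5312.5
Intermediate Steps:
R(O, f) = 93 (R(O, f) = 40 + 53 = 93)
W = 62599/23052 (W = (-250 + 62849)/(22959 + 93) = 62599/23052 ≈ 2.7156)
432994/466003 - 14429/W = 432994/466003 - 14429/62599/23052 = 432994*(1/466003) - 14429*23052/62599 = 432994/466003 - 332617308/62599 = -154973558388518/29171321797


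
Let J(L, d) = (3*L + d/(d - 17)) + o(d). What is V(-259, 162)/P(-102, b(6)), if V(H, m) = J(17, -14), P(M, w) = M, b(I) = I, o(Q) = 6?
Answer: -1781/3162 ≈ -0.56325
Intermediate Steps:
J(L, d) = 6 + 3*L + d/(-17 + d) (J(L, d) = (3*L + d/(d - 17)) + 6 = (3*L + d/(-17 + d)) + 6 = 6 + 3*L + d/(-17 + d))
V(H, m) = 1781/31 (V(H, m) = (-102 - 51*17 + 7*(-14) + 3*17*(-14))/(-17 - 14) = (-102 - 867 - 98 - 714)/(-31) = -1/31*(-1781) = 1781/31)
V(-259, 162)/P(-102, b(6)) = (1781/31)/(-102) = (1781/31)*(-1/102) = -1781/3162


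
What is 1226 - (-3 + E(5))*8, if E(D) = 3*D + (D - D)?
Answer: 1130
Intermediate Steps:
E(D) = 3*D (E(D) = 3*D + 0 = 3*D)
1226 - (-3 + E(5))*8 = 1226 - (-3 + 3*5)*8 = 1226 - (-3 + 15)*8 = 1226 - 12*8 = 1226 - 1*96 = 1226 - 96 = 1130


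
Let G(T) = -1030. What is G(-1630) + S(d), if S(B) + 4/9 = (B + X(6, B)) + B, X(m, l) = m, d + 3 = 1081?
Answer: 10184/9 ≈ 1131.6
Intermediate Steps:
d = 1078 (d = -3 + 1081 = 1078)
S(B) = 50/9 + 2*B (S(B) = -4/9 + ((B + 6) + B) = -4/9 + ((6 + B) + B) = -4/9 + (6 + 2*B) = 50/9 + 2*B)
G(-1630) + S(d) = -1030 + (50/9 + 2*1078) = -1030 + (50/9 + 2156) = -1030 + 19454/9 = 10184/9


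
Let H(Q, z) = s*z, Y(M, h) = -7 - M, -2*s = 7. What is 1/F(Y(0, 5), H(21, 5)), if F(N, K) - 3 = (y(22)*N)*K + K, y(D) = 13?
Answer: 1/1578 ≈ 0.00063371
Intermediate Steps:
s = -7/2 (s = -½*7 = -7/2 ≈ -3.5000)
H(Q, z) = -7*z/2
F(N, K) = 3 + K + 13*K*N (F(N, K) = 3 + ((13*N)*K + K) = 3 + (13*K*N + K) = 3 + (K + 13*K*N) = 3 + K + 13*K*N)
1/F(Y(0, 5), H(21, 5)) = 1/(3 - 7/2*5 + 13*(-7/2*5)*(-7 - 1*0)) = 1/(3 - 35/2 + 13*(-35/2)*(-7 + 0)) = 1/(3 - 35/2 + 13*(-35/2)*(-7)) = 1/(3 - 35/2 + 3185/2) = 1/1578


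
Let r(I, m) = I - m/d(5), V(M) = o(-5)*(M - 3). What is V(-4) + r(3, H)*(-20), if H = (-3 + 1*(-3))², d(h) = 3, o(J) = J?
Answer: 215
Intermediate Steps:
V(M) = 15 - 5*M (V(M) = -5*(M - 3) = -5*(-3 + M) = 15 - 5*M)
H = 36 (H = (-3 - 3)² = (-6)² = 36)
r(I, m) = I - m/3
V(-4) + r(3, H)*(-20) = (15 - 5*(-4)) + (3 - ⅓*36)*(-20) = (15 + 20) + (3 - 12)*(-20) = 35 - 9*(-20) = 35 + 180 = 215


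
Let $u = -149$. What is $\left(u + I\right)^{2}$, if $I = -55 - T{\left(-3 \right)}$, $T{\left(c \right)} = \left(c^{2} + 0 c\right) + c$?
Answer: $44100$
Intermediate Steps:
$T{\left(c \right)} = c + c^{2}$ ($T{\left(c \right)} = \left(c^{2} + 0\right) + c = c^{2} + c = c + c^{2}$)
$I = -61$ ($I = -55 - - 3 \left(1 - 3\right) = -55 - \left(-3\right) \left(-2\right) = -55 - 6 = -61$)
$\left(u + I\right)^{2} = \left(-149 - 61\right)^{2} = \left(-210\right)^{2} = 44100$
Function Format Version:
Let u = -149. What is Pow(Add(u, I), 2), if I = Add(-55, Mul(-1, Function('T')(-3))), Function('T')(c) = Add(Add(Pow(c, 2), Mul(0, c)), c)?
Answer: 44100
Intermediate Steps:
Function('T')(c) = Add(c, Pow(c, 2)) (Function('T')(c) = Add(Add(Pow(c, 2), 0), c) = Add(Pow(c, 2), c) = Add(c, Pow(c, 2)))
I = -61 (I = Add(-55, Mul(-1, Mul(-3, Add(1, -3)))) = Add(-55, Mul(-1, Mul(-3, -2))) = Add(-55, Mul(-1, 6)) = Add(-55, -6) = -61)
Pow(Add(u, I), 2) = Pow(Add(-149, -61), 2) = Pow(-210, 2) = 44100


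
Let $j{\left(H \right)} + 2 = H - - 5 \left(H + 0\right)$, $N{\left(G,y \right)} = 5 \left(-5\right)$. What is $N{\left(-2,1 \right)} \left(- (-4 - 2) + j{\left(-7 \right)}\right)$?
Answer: $950$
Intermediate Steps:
$N{\left(G,y \right)} = -25$
$j{\left(H \right)} = -2 + 6 H$ ($j{\left(H \right)} = -2 + \left(H - - 5 \left(H + 0\right)\right) = -2 + \left(H - - 5 H\right) = -2 + \left(H + 5 H\right) = -2 + 6 H$)
$N{\left(-2,1 \right)} \left(- (-4 - 2) + j{\left(-7 \right)}\right) = - 25 \left(- (-4 - 2) + \left(-2 + 6 \left(-7\right)\right)\right) = - 25 \left(\left(-1\right) \left(-6\right) - 44\right) = - 25 \left(6 - 44\right) = \left(-25\right) \left(-38\right) = 950$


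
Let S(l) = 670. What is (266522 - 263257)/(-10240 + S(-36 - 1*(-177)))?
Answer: -653/1914 ≈ -0.34117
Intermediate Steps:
(266522 - 263257)/(-10240 + S(-36 - 1*(-177))) = (266522 - 263257)/(-10240 + 670) = 3265/(-9570) = 3265*(-1/9570) = -653/1914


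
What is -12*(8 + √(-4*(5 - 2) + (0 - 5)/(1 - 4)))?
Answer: -96 - 4*I*√93 ≈ -96.0 - 38.575*I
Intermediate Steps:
-12*(8 + √(-4*(5 - 2) + (0 - 5)/(1 - 4))) = -12*(8 + √(-4*3 - 5/(-3))) = -12*(8 + √(-12 - 5*(-⅓))) = -12*(8 + √(-12 + 5/3)) = -12*(8 + √(-31/3)) = -12*(8 + I*√93/3) = -96 - 4*I*√93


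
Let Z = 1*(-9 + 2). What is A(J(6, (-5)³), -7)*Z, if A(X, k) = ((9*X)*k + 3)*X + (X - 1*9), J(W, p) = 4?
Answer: 7007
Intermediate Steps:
Z = -7 (Z = 1*(-7) = -7)
A(X, k) = -9 + X + X*(3 + 9*X*k) (A(X, k) = (9*X*k + 3)*X + (X - 9) = (3 + 9*X*k)*X + (-9 + X) = X*(3 + 9*X*k) + (-9 + X) = -9 + X + X*(3 + 9*X*k))
A(J(6, (-5)³), -7)*Z = (-9 + 4*4 + 9*(-7)*4²)*(-7) = (-9 + 16 + 9*(-7)*16)*(-7) = (-9 + 16 - 1008)*(-7) = -1001*(-7) = 7007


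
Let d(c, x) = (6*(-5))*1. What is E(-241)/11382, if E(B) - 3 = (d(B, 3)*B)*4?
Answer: 9641/3794 ≈ 2.5411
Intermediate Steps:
d(c, x) = -30 (d(c, x) = -30*1 = -30)
E(B) = 3 - 120*B (E(B) = 3 - 30*B*4 = 3 - 120*B)
E(-241)/11382 = (3 - 120*(-241))/11382 = (3 + 28920)*(1/11382) = 28923*(1/11382) = 9641/3794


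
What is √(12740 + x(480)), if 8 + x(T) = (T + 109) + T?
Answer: √13801 ≈ 117.48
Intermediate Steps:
x(T) = 101 + 2*T (x(T) = -8 + ((T + 109) + T) = -8 + ((109 + T) + T) = -8 + (109 + 2*T) = 101 + 2*T)
√(12740 + x(480)) = √(12740 + (101 + 2*480)) = √(12740 + (101 + 960)) = √(12740 + 1061) = √13801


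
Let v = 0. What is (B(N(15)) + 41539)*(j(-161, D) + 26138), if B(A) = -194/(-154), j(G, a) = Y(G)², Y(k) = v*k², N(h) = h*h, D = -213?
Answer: 11943572400/11 ≈ 1.0858e+9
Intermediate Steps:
N(h) = h²
Y(k) = 0 (Y(k) = 0*k² = 0)
j(G, a) = 0 (j(G, a) = 0² = 0)
B(A) = 97/77 (B(A) = -194*(-1/154) = 97/77)
(B(N(15)) + 41539)*(j(-161, D) + 26138) = (97/77 + 41539)*(0 + 26138) = (3198600/77)*26138 = 11943572400/11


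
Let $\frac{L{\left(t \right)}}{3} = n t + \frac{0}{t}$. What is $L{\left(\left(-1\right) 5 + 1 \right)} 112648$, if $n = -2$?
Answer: $2703552$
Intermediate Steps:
$L{\left(t \right)} = - 6 t$ ($L{\left(t \right)} = 3 \left(- 2 t + \frac{0}{t}\right) = 3 \left(- 2 t + 0\right) = 3 \left(- 2 t\right) = - 6 t$)
$L{\left(\left(-1\right) 5 + 1 \right)} 112648 = - 6 \left(\left(-1\right) 5 + 1\right) 112648 = - 6 \left(-5 + 1\right) 112648 = \left(-6\right) \left(-4\right) 112648 = 24 \cdot 112648 = 2703552$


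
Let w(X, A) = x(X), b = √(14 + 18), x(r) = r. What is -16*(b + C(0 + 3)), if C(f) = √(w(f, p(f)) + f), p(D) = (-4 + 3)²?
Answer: -64*√2 - 16*√6 ≈ -129.70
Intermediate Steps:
p(D) = 1 (p(D) = (-1)² = 1)
b = 4*√2 (b = √32 = 4*√2 ≈ 5.6569)
w(X, A) = X
C(f) = √2*√f (C(f) = √(f + f) = √(2*f) = √2*√f)
-16*(b + C(0 + 3)) = -16*(4*√2 + √2*√(0 + 3)) = -16*(4*√2 + √2*√3) = -16*(4*√2 + √6) = -16*(√6 + 4*√2) = -64*√2 - 16*√6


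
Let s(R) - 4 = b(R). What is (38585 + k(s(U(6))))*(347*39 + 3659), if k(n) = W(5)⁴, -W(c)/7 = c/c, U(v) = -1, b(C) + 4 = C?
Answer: 704631312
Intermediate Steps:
b(C) = -4 + C
W(c) = -7 (W(c) = -7*c/c = -7*1 = -7)
s(R) = R (s(R) = 4 + (-4 + R) = R)
k(n) = 2401 (k(n) = (-7)⁴ = 2401)
(38585 + k(s(U(6))))*(347*39 + 3659) = (38585 + 2401)*(347*39 + 3659) = 40986*(13533 + 3659) = 40986*17192 = 704631312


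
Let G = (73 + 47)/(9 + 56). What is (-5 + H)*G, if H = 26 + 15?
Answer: 864/13 ≈ 66.462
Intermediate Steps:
G = 24/13 (G = 120/65 = 120*(1/65) = 24/13 ≈ 1.8462)
H = 41
(-5 + H)*G = (-5 + 41)*(24/13) = 36*(24/13) = 864/13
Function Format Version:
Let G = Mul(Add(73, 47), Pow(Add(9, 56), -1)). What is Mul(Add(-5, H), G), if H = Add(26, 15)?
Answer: Rational(864, 13) ≈ 66.462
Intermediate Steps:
G = Rational(24, 13) (G = Mul(120, Pow(65, -1)) = Mul(120, Rational(1, 65)) = Rational(24, 13) ≈ 1.8462)
H = 41
Mul(Add(-5, H), G) = Mul(Add(-5, 41), Rational(24, 13)) = Mul(36, Rational(24, 13)) = Rational(864, 13)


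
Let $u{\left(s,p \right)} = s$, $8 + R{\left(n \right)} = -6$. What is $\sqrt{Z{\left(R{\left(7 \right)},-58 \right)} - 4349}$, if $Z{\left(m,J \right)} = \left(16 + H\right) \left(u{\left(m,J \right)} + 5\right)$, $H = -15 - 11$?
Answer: $i \sqrt{4259} \approx 65.261 i$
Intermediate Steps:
$R{\left(n \right)} = -14$ ($R{\left(n \right)} = -8 - 6 = -14$)
$H = -26$ ($H = -15 - 11 = -26$)
$Z{\left(m,J \right)} = -50 - 10 m$ ($Z{\left(m,J \right)} = \left(16 - 26\right) \left(m + 5\right) = - 10 \left(5 + m\right) = -50 - 10 m$)
$\sqrt{Z{\left(R{\left(7 \right)},-58 \right)} - 4349} = \sqrt{\left(-50 - -140\right) - 4349} = \sqrt{\left(-50 + 140\right) - 4349} = \sqrt{90 - 4349} = \sqrt{-4259} = i \sqrt{4259}$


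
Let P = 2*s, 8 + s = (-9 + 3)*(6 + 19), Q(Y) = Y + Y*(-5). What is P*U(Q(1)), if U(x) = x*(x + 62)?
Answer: 73312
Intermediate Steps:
Q(Y) = -4*Y (Q(Y) = Y - 5*Y = -4*Y)
s = -158 (s = -8 + (-9 + 3)*(6 + 19) = -8 - 6*25 = -8 - 150 = -158)
P = -316 (P = 2*(-158) = -316)
U(x) = x*(62 + x)
P*U(Q(1)) = -316*(-4*1)*(62 - 4*1) = -(-1264)*(62 - 4) = -(-1264)*58 = -316*(-232) = 73312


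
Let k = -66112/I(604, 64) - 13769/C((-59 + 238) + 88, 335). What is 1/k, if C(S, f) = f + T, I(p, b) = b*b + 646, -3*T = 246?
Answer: -599863/41009467 ≈ -0.014627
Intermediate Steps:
T = -82 (T = -⅓*246 = -82)
I(p, b) = 646 + b² (I(p, b) = b² + 646 = 646 + b²)
C(S, f) = -82 + f (C(S, f) = f - 82 = -82 + f)
k = -41009467/599863 (k = -66112/(646 + 64²) - 13769/(-82 + 335) = -66112/(646 + 4096) - 13769/253 = -66112/4742 - 13769*1/253 = -66112*1/4742 - 13769/253 = -33056/2371 - 13769/253 = -41009467/599863 ≈ -68.365)
1/k = 1/(-41009467/599863) = -599863/41009467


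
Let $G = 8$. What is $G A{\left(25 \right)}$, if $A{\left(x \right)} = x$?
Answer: $200$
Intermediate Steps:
$G A{\left(25 \right)} = 8 \cdot 25 = 200$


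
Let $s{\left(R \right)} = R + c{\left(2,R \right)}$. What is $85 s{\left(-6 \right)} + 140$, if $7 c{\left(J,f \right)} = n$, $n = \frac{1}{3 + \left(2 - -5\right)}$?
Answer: $- \frac{5163}{14} \approx -368.79$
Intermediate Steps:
$n = \frac{1}{10}$ ($n = \frac{1}{3 + \left(2 + 5\right)} = \frac{1}{3 + 7} = \frac{1}{10} \approx 0.1$)
$c{\left(J,f \right)} = \frac{1}{70}$ ($c{\left(J,f \right)} = \frac{1}{7} \cdot \frac{1}{10} = \frac{1}{70}$)
$s{\left(R \right)} = \frac{1}{70} + R$ ($s{\left(R \right)} = R + \frac{1}{70} = \frac{1}{70} + R$)
$85 s{\left(-6 \right)} + 140 = 85 \left(\frac{1}{70} - 6\right) + 140 = 85 \left(- \frac{419}{70}\right) + 140 = - \frac{7123}{14} + 140 = - \frac{5163}{14}$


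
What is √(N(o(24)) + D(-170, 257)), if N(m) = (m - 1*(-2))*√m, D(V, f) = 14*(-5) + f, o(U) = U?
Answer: √(187 + 52*√6) ≈ 17.731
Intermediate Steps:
D(V, f) = -70 + f
N(m) = √m*(2 + m) (N(m) = (m + 2)*√m = (2 + m)*√m = √m*(2 + m))
√(N(o(24)) + D(-170, 257)) = √(√24*(2 + 24) + (-70 + 257)) = √((2*√6)*26 + 187) = √(52*√6 + 187) = √(187 + 52*√6)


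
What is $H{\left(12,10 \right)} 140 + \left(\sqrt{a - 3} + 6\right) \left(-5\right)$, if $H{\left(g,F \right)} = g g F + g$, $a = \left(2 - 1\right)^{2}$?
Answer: $203250 - 5 i \sqrt{2} \approx 2.0325 \cdot 10^{5} - 7.0711 i$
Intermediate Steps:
$a = 1$ ($a = 1^{2} = 1$)
$H{\left(g,F \right)} = g + F g^{2}$ ($H{\left(g,F \right)} = g^{2} F + g = F g^{2} + g = g + F g^{2}$)
$H{\left(12,10 \right)} 140 + \left(\sqrt{a - 3} + 6\right) \left(-5\right) = 12 \left(1 + 10 \cdot 12\right) 140 + \left(\sqrt{1 - 3} + 6\right) \left(-5\right) = 12 \left(1 + 120\right) 140 + \left(\sqrt{-2} + 6\right) \left(-5\right) = 12 \cdot 121 \cdot 140 + \left(i \sqrt{2} + 6\right) \left(-5\right) = 1452 \cdot 140 + \left(6 + i \sqrt{2}\right) \left(-5\right) = 203280 - \left(30 + 5 i \sqrt{2}\right) = 203250 - 5 i \sqrt{2}$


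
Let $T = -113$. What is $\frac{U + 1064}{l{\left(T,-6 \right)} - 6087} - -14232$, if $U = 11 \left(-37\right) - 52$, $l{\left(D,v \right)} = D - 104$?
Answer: $\frac{89717923}{6304} \approx 14232.0$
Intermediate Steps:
$l{\left(D,v \right)} = -104 + D$
$U = -459$ ($U = -407 - 52 = -459$)
$\frac{U + 1064}{l{\left(T,-6 \right)} - 6087} - -14232 = \frac{-459 + 1064}{\left(-104 - 113\right) - 6087} - -14232 = \frac{605}{-217 - 6087} + 14232 = \frac{605}{-6304} + 14232 = 605 \left(- \frac{1}{6304}\right) + 14232 = - \frac{605}{6304} + 14232 = \frac{89717923}{6304}$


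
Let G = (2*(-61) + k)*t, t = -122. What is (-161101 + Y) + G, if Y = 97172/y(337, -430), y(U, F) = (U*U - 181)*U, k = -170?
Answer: -1198674102610/9552939 ≈ -1.2548e+5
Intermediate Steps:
y(U, F) = U*(-181 + U²) (y(U, F) = (U² - 181)*U = (-181 + U²)*U = U*(-181 + U²))
G = 35624 (G = (2*(-61) - 170)*(-122) = (-122 - 170)*(-122) = -292*(-122) = 35624)
Y = 24293/9552939 (Y = 97172/((337*(-181 + 337²))) = 97172/((337*(-181 + 113569))) = 97172/((337*113388)) = 97172/38211756 = 97172*(1/38211756) = 24293/9552939 ≈ 0.0025430)
(-161101 + Y) + G = (-161101 + 24293/9552939) + 35624 = -1538988001546/9552939 + 35624 = -1198674102610/9552939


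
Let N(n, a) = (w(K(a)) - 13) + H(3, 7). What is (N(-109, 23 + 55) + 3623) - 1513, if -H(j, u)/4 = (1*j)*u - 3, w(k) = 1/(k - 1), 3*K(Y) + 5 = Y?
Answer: 141753/70 ≈ 2025.0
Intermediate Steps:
K(Y) = -5/3 + Y/3
w(k) = 1/(-1 + k)
H(j, u) = 12 - 4*j*u (H(j, u) = -4*((1*j)*u - 3) = -4*(j*u - 3) = -4*(-3 + j*u) = 12 - 4*j*u)
N(n, a) = -85 + 1/(-8/3 + a/3) (N(n, a) = (1/(-1 + (-5/3 + a/3)) - 13) + (12 - 4*3*7) = (1/(-8/3 + a/3) - 13) + (12 - 84) = (-13 + 1/(-8/3 + a/3)) - 72 = -85 + 1/(-8/3 + a/3))
(N(-109, 23 + 55) + 3623) - 1513 = ((683 - 85*(23 + 55))/(-8 + (23 + 55)) + 3623) - 1513 = ((683 - 85*78)/(-8 + 78) + 3623) - 1513 = ((683 - 6630)/70 + 3623) - 1513 = ((1/70)*(-5947) + 3623) - 1513 = (-5947/70 + 3623) - 1513 = 247663/70 - 1513 = 141753/70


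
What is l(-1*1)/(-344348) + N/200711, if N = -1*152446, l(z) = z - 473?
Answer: -3742809871/4936745102 ≈ -0.75815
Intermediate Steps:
l(z) = -473 + z
N = -152446
l(-1*1)/(-344348) + N/200711 = (-473 - 1*1)/(-344348) - 152446/200711 = (-473 - 1)*(-1/344348) - 152446*1/200711 = -474*(-1/344348) - 21778/28673 = 237/172174 - 21778/28673 = -3742809871/4936745102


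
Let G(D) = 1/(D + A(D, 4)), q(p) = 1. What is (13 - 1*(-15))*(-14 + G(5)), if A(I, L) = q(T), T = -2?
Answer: -1162/3 ≈ -387.33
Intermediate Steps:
A(I, L) = 1
G(D) = 1/(1 + D) (G(D) = 1/(D + 1) = 1/(1 + D))
(13 - 1*(-15))*(-14 + G(5)) = (13 - 1*(-15))*(-14 + 1/(1 + 5)) = (13 + 15)*(-14 + 1/6) = 28*(-14 + ⅙) = 28*(-83/6) = -1162/3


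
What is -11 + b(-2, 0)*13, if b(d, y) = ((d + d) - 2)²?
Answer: 457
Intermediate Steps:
b(d, y) = (-2 + 2*d)² (b(d, y) = (2*d - 2)² = (-2 + 2*d)²)
-11 + b(-2, 0)*13 = -11 + (4*(-1 - 2)²)*13 = -11 + (4*(-3)²)*13 = -11 + (4*9)*13 = -11 + 36*13 = -11 + 468 = 457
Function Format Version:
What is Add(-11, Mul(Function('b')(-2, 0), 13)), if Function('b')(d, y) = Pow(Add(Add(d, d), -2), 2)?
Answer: 457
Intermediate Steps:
Function('b')(d, y) = Pow(Add(-2, Mul(2, d)), 2) (Function('b')(d, y) = Pow(Add(Mul(2, d), -2), 2) = Pow(Add(-2, Mul(2, d)), 2))
Add(-11, Mul(Function('b')(-2, 0), 13)) = Add(-11, Mul(Mul(4, Pow(Add(-1, -2), 2)), 13)) = Add(-11, Mul(Mul(4, Pow(-3, 2)), 13)) = Add(-11, Mul(Mul(4, 9), 13)) = Add(-11, Mul(36, 13)) = Add(-11, 468) = 457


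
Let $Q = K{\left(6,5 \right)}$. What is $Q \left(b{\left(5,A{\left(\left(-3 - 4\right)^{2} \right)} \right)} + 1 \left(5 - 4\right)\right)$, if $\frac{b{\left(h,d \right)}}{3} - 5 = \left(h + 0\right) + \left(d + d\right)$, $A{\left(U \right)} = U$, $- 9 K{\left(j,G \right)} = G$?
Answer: $- \frac{1625}{9} \approx -180.56$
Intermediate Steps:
$K{\left(j,G \right)} = - \frac{G}{9}$
$Q = - \frac{5}{9}$ ($Q = \left(- \frac{1}{9}\right) 5 = - \frac{5}{9} \approx -0.55556$)
$b{\left(h,d \right)} = 15 + 3 h + 6 d$ ($b{\left(h,d \right)} = 15 + 3 \left(\left(h + 0\right) + \left(d + d\right)\right) = 15 + 3 \left(h + 2 d\right) = 15 + \left(3 h + 6 d\right) = 15 + 3 h + 6 d$)
$Q \left(b{\left(5,A{\left(\left(-3 - 4\right)^{2} \right)} \right)} + 1 \left(5 - 4\right)\right) = - \frac{5 \left(\left(15 + 3 \cdot 5 + 6 \left(-3 - 4\right)^{2}\right) + 1 \left(5 - 4\right)\right)}{9} = - \frac{5 \left(\left(15 + 15 + 6 \left(-7\right)^{2}\right) + 1 \cdot 1\right)}{9} = - \frac{5 \left(\left(15 + 15 + 6 \cdot 49\right) + 1\right)}{9} = - \frac{5 \left(\left(15 + 15 + 294\right) + 1\right)}{9} = - \frac{5 \left(324 + 1\right)}{9} = \left(- \frac{5}{9}\right) 325 = - \frac{1625}{9}$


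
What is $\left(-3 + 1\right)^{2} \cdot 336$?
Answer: $1344$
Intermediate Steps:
$\left(-3 + 1\right)^{2} \cdot 336 = \left(-2\right)^{2} \cdot 336 = 4 \cdot 336 = 1344$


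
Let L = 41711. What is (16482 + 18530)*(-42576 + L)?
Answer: -30285380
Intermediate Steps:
(16482 + 18530)*(-42576 + L) = (16482 + 18530)*(-42576 + 41711) = 35012*(-865) = -30285380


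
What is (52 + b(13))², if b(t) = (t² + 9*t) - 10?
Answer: 107584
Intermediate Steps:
b(t) = -10 + t² + 9*t
(52 + b(13))² = (52 + (-10 + 13² + 9*13))² = (52 + (-10 + 169 + 117))² = (52 + 276)² = 328² = 107584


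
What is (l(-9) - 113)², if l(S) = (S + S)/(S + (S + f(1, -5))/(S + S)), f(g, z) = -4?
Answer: 272679169/22201 ≈ 12282.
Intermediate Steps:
l(S) = 2*S/(S + (-4 + S)/(2*S)) (l(S) = (S + S)/(S + (S - 4)/(S + S)) = (2*S)/(S + (-4 + S)/((2*S))) = (2*S)/(S + (-4 + S)*(1/(2*S))) = (2*S)/(S + (-4 + S)/(2*S)) = 2*S/(S + (-4 + S)/(2*S)))
(l(-9) - 113)² = (4*(-9)²/(-4 - 9 + 2*(-9)²) - 113)² = (4*81/(-4 - 9 + 2*81) - 113)² = (4*81/(-4 - 9 + 162) - 113)² = (4*81/149 - 113)² = (4*81*(1/149) - 113)² = (324/149 - 113)² = (-16513/149)² = 272679169/22201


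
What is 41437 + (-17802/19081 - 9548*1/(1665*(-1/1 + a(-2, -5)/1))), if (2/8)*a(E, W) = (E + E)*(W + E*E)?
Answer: 19746091649737/476547975 ≈ 41436.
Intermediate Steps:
a(E, W) = 8*E*(W + E²) (a(E, W) = 4*((E + E)*(W + E*E)) = 4*((2*E)*(W + E²)) = 4*(2*E*(W + E²)) = 8*E*(W + E²))
41437 + (-17802/19081 - 9548*1/(1665*(-1/1 + a(-2, -5)/1))) = 41437 + (-17802/19081 - 9548*1/(1665*(-1/1 + (8*(-2)*(-5 + (-2)²))/1))) = 41437 + (-17802*1/19081 - 9548*1/(1665*(-1*1 + (8*(-2)*(-5 + 4))*1))) = 41437 + (-17802/19081 - 9548*1/(1665*(-1 + (8*(-2)*(-1))*1))) = 41437 + (-17802/19081 - 9548*1/(1665*(-1 + 16*1))) = 41437 + (-17802/19081 - 9548*1/(1665*(-1 + 16))) = 41437 + (-17802/19081 - 9548/(1665*15)) = 41437 + (-17802/19081 - 9548/24975) = 41437 - 626790338/476547975 = 19746091649737/476547975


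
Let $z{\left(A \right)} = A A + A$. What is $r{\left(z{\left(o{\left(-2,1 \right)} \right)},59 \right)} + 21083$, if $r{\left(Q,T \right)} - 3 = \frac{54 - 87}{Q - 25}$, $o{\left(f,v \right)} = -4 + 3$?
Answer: $\frac{527183}{25} \approx 21087.0$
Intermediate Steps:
$o{\left(f,v \right)} = -1$
$z{\left(A \right)} = A + A^{2}$ ($z{\left(A \right)} = A^{2} + A = A + A^{2}$)
$r{\left(Q,T \right)} = 3 - \frac{33}{-25 + Q}$ ($r{\left(Q,T \right)} = 3 + \frac{54 - 87}{Q - 25} = 3 - \frac{33}{-25 + Q}$)
$r{\left(z{\left(o{\left(-2,1 \right)} \right)},59 \right)} + 21083 = \frac{3 \left(-36 - \left(1 - 1\right)\right)}{-25 - \left(1 - 1\right)} + 21083 = \frac{3 \left(-36 - 0\right)}{-25 - 0} + 21083 = \frac{3 \left(-36 + 0\right)}{-25 + 0} + 21083 = 3 \frac{1}{-25} \left(-36\right) + 21083 = 3 \left(- \frac{1}{25}\right) \left(-36\right) + 21083 = \frac{108}{25} + 21083 = \frac{527183}{25}$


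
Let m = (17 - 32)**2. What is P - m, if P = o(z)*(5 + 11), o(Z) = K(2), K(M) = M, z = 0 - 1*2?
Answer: -193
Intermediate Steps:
z = -2 (z = 0 - 2 = -2)
o(Z) = 2
m = 225 (m = (-15)**2 = 225)
P = 32 (P = 2*(5 + 11) = 2*16 = 32)
P - m = 32 - 1*225 = 32 - 225 = -193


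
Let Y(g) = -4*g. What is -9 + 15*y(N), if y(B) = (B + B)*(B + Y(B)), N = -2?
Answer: -369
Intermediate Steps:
y(B) = -6*B**2 (y(B) = (B + B)*(B - 4*B) = (2*B)*(-3*B) = -6*B**2)
-9 + 15*y(N) = -9 + 15*(-6*(-2)**2) = -9 + 15*(-6*4) = -9 + 15*(-24) = -9 - 360 = -369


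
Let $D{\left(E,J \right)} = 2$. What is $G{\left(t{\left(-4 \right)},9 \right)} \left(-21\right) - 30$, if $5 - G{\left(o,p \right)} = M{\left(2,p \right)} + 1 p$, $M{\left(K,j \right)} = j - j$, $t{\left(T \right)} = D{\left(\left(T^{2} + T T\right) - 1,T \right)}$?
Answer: $54$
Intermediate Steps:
$t{\left(T \right)} = 2$
$M{\left(K,j \right)} = 0$
$G{\left(o,p \right)} = 5 - p$ ($G{\left(o,p \right)} = 5 - \left(0 + 1 p\right) = 5 - \left(0 + p\right) = 5 - p$)
$G{\left(t{\left(-4 \right)},9 \right)} \left(-21\right) - 30 = \left(5 - 9\right) \left(-21\right) - 30 = \left(-4\right) \left(-21\right) - 30 = 84 - 30 = 54$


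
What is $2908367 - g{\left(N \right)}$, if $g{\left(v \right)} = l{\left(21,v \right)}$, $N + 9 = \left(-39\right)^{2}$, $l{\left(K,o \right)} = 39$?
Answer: $2908328$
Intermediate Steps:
$N = 1512$ ($N = -9 + \left(-39\right)^{2} = -9 + 1521 = 1512$)
$g{\left(v \right)} = 39$
$2908367 - g{\left(N \right)} = 2908367 - 39 = 2908328$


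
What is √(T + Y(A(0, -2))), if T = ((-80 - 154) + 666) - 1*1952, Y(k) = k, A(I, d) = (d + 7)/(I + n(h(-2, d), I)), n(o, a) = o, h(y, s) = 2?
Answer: I*√6070/2 ≈ 38.955*I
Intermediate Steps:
A(I, d) = (7 + d)/(2 + I) (A(I, d) = (d + 7)/(I + 2) = (7 + d)/(2 + I))
T = -1520 (T = (-234 + 666) - 1952 = 432 - 1952 = -1520)
√(T + Y(A(0, -2))) = √(-1520 + (7 - 2)/(2 + 0)) = √(-1520 + 5/2) = √(-3035/2) = I*√6070/2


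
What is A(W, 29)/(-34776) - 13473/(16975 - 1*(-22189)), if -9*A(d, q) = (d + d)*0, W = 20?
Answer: -13473/39164 ≈ -0.34402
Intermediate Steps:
A(d, q) = 0 (A(d, q) = -(d + d)*0/9 = -2*d*0/9 = -⅑*0 = 0)
A(W, 29)/(-34776) - 13473/(16975 - 1*(-22189)) = 0/(-34776) - 13473/(16975 - 1*(-22189)) = 0*(-1/34776) - 13473/(16975 + 22189) = 0 - 13473/39164 = -13473/39164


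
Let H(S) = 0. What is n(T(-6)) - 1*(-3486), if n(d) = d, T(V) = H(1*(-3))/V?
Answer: 3486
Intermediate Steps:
T(V) = 0 (T(V) = 0/V = 0)
n(T(-6)) - 1*(-3486) = 0 - 1*(-3486) = 0 + 3486 = 3486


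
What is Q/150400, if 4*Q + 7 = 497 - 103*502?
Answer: -3201/37600 ≈ -0.085133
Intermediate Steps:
Q = -12804 (Q = -7/4 + (497 - 103*502)/4 = -7/4 + (497 - 51706)/4 = -7/4 + (¼)*(-51209) = -7/4 - 51209/4 = -12804)
Q/150400 = -12804/150400 = -12804*1/150400 = -3201/37600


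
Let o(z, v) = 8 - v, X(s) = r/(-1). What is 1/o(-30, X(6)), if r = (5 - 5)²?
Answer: ⅛ ≈ 0.12500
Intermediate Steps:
r = 0 (r = 0² = 0)
X(s) = 0 (X(s) = 0/(-1) = 0*(-1) = 0)
1/o(-30, X(6)) = 1/(8 - 1*0) = 1/(8 + 0) = 1/8 = ⅛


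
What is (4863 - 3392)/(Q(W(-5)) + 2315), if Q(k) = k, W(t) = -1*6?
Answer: 1471/2309 ≈ 0.63707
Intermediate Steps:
W(t) = -6
(4863 - 3392)/(Q(W(-5)) + 2315) = (4863 - 3392)/(-6 + 2315) = 1471/2309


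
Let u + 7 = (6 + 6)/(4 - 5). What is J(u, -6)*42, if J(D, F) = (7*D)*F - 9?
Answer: 33138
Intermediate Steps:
u = -19 (u = -7 + (6 + 6)/(4 - 5) = -7 + 12/(-1) = -7 + 12*(-1) = -7 - 12 = -19)
J(D, F) = -9 + 7*D*F (J(D, F) = 7*D*F - 9 = -9 + 7*D*F)
J(u, -6)*42 = (-9 + 7*(-19)*(-6))*42 = (-9 + 798)*42 = 789*42 = 33138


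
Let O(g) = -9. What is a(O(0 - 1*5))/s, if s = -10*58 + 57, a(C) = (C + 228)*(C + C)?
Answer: 3942/523 ≈ 7.5373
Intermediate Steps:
a(C) = 2*C*(228 + C) (a(C) = (228 + C)*(2*C) = 2*C*(228 + C))
s = -523 (s = -580 + 57 = -523)
a(O(0 - 1*5))/s = (2*(-9)*(228 - 9))/(-523) = (2*(-9)*219)*(-1/523) = -3942*(-1/523) = 3942/523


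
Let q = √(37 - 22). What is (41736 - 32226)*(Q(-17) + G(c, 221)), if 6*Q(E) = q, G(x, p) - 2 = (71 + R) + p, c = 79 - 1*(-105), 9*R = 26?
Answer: 8470240/3 + 1585*√15 ≈ 2.8296e+6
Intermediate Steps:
R = 26/9 (R = (⅑)*26 = 26/9 ≈ 2.8889)
c = 184 (c = 79 + 105 = 184)
q = √15 ≈ 3.8730
G(x, p) = 683/9 + p (G(x, p) = 2 + ((71 + 26/9) + p) = 2 + (665/9 + p) = 683/9 + p)
Q(E) = √15/6
(41736 - 32226)*(Q(-17) + G(c, 221)) = (41736 - 32226)*(√15/6 + (683/9 + 221)) = 9510*(√15/6 + 2672/9) = 9510*(2672/9 + √15/6) = 8470240/3 + 1585*√15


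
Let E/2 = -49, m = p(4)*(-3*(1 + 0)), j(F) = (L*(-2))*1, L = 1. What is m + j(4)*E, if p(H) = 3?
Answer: 187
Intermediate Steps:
j(F) = -2 (j(F) = (1*(-2))*1 = -2*1 = -2)
m = -9 (m = 3*(-3*(1 + 0)) = 3*(-3*1) = 3*(-3) = -9)
E = -98 (E = 2*(-49) = -98)
m + j(4)*E = -9 - 2*(-98) = -9 + 196 = 187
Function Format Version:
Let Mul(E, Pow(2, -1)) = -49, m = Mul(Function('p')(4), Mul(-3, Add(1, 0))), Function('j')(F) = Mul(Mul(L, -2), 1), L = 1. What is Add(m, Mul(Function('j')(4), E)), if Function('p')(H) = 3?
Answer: 187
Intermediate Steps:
Function('j')(F) = -2 (Function('j')(F) = Mul(Mul(1, -2), 1) = Mul(-2, 1) = -2)
m = -9 (m = Mul(3, Mul(-3, Add(1, 0))) = Mul(3, Mul(-3, 1)) = Mul(3, -3) = -9)
E = -98 (E = Mul(2, -49) = -98)
Add(m, Mul(Function('j')(4), E)) = Add(-9, Mul(-2, -98)) = Add(-9, 196) = 187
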